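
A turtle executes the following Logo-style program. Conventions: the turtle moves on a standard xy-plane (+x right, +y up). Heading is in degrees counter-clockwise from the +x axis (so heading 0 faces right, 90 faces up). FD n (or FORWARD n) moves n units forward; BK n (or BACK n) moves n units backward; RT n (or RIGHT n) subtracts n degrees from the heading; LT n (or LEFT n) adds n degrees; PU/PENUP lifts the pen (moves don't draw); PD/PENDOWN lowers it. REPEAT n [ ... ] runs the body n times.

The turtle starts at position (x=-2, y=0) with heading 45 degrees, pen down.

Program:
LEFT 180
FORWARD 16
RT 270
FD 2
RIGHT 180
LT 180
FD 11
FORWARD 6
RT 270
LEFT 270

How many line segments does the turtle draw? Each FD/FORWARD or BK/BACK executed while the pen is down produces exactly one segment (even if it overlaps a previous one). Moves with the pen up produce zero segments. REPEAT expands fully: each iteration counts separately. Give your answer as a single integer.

Executing turtle program step by step:
Start: pos=(-2,0), heading=45, pen down
LT 180: heading 45 -> 225
FD 16: (-2,0) -> (-13.314,-11.314) [heading=225, draw]
RT 270: heading 225 -> 315
FD 2: (-13.314,-11.314) -> (-11.899,-12.728) [heading=315, draw]
RT 180: heading 315 -> 135
LT 180: heading 135 -> 315
FD 11: (-11.899,-12.728) -> (-4.121,-20.506) [heading=315, draw]
FD 6: (-4.121,-20.506) -> (0.121,-24.749) [heading=315, draw]
RT 270: heading 315 -> 45
LT 270: heading 45 -> 315
Final: pos=(0.121,-24.749), heading=315, 4 segment(s) drawn
Segments drawn: 4

Answer: 4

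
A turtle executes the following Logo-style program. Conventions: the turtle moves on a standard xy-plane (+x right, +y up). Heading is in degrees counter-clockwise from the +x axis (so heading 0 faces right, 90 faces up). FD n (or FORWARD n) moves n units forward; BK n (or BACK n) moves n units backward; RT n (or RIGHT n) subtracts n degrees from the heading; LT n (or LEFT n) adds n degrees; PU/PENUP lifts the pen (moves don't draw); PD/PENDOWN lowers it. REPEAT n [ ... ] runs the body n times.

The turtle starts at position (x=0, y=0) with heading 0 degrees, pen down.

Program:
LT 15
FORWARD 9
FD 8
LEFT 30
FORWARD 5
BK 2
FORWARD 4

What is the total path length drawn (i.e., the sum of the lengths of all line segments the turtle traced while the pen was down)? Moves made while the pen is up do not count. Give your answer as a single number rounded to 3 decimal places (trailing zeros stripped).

Answer: 28

Derivation:
Executing turtle program step by step:
Start: pos=(0,0), heading=0, pen down
LT 15: heading 0 -> 15
FD 9: (0,0) -> (8.693,2.329) [heading=15, draw]
FD 8: (8.693,2.329) -> (16.421,4.4) [heading=15, draw]
LT 30: heading 15 -> 45
FD 5: (16.421,4.4) -> (19.956,7.935) [heading=45, draw]
BK 2: (19.956,7.935) -> (18.542,6.521) [heading=45, draw]
FD 4: (18.542,6.521) -> (21.37,9.35) [heading=45, draw]
Final: pos=(21.37,9.35), heading=45, 5 segment(s) drawn

Segment lengths:
  seg 1: (0,0) -> (8.693,2.329), length = 9
  seg 2: (8.693,2.329) -> (16.421,4.4), length = 8
  seg 3: (16.421,4.4) -> (19.956,7.935), length = 5
  seg 4: (19.956,7.935) -> (18.542,6.521), length = 2
  seg 5: (18.542,6.521) -> (21.37,9.35), length = 4
Total = 28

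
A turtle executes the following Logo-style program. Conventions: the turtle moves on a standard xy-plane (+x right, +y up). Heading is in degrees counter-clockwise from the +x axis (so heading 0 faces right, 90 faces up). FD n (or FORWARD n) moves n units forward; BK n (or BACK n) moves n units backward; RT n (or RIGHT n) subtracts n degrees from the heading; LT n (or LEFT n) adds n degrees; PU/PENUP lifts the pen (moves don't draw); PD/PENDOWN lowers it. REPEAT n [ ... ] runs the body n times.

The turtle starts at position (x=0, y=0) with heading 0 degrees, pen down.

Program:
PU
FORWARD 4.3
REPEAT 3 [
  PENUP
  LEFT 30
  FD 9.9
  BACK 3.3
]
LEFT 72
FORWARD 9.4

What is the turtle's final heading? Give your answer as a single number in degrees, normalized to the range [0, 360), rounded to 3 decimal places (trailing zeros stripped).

Answer: 162

Derivation:
Executing turtle program step by step:
Start: pos=(0,0), heading=0, pen down
PU: pen up
FD 4.3: (0,0) -> (4.3,0) [heading=0, move]
REPEAT 3 [
  -- iteration 1/3 --
  PU: pen up
  LT 30: heading 0 -> 30
  FD 9.9: (4.3,0) -> (12.874,4.95) [heading=30, move]
  BK 3.3: (12.874,4.95) -> (10.016,3.3) [heading=30, move]
  -- iteration 2/3 --
  PU: pen up
  LT 30: heading 30 -> 60
  FD 9.9: (10.016,3.3) -> (14.966,11.874) [heading=60, move]
  BK 3.3: (14.966,11.874) -> (13.316,9.016) [heading=60, move]
  -- iteration 3/3 --
  PU: pen up
  LT 30: heading 60 -> 90
  FD 9.9: (13.316,9.016) -> (13.316,18.916) [heading=90, move]
  BK 3.3: (13.316,18.916) -> (13.316,15.616) [heading=90, move]
]
LT 72: heading 90 -> 162
FD 9.4: (13.316,15.616) -> (4.376,18.521) [heading=162, move]
Final: pos=(4.376,18.521), heading=162, 0 segment(s) drawn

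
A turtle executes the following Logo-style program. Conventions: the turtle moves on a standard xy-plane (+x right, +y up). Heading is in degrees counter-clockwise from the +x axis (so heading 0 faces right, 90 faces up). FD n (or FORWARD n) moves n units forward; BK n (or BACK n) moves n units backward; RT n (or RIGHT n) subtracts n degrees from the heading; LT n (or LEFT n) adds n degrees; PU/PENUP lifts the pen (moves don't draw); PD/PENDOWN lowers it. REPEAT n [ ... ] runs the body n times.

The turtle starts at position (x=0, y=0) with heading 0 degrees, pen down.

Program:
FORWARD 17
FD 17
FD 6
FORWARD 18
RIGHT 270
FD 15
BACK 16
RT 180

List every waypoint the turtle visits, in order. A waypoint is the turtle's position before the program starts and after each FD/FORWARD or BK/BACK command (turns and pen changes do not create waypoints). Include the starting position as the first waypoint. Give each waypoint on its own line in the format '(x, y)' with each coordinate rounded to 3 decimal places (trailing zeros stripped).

Answer: (0, 0)
(17, 0)
(34, 0)
(40, 0)
(58, 0)
(58, 15)
(58, -1)

Derivation:
Executing turtle program step by step:
Start: pos=(0,0), heading=0, pen down
FD 17: (0,0) -> (17,0) [heading=0, draw]
FD 17: (17,0) -> (34,0) [heading=0, draw]
FD 6: (34,0) -> (40,0) [heading=0, draw]
FD 18: (40,0) -> (58,0) [heading=0, draw]
RT 270: heading 0 -> 90
FD 15: (58,0) -> (58,15) [heading=90, draw]
BK 16: (58,15) -> (58,-1) [heading=90, draw]
RT 180: heading 90 -> 270
Final: pos=(58,-1), heading=270, 6 segment(s) drawn
Waypoints (7 total):
(0, 0)
(17, 0)
(34, 0)
(40, 0)
(58, 0)
(58, 15)
(58, -1)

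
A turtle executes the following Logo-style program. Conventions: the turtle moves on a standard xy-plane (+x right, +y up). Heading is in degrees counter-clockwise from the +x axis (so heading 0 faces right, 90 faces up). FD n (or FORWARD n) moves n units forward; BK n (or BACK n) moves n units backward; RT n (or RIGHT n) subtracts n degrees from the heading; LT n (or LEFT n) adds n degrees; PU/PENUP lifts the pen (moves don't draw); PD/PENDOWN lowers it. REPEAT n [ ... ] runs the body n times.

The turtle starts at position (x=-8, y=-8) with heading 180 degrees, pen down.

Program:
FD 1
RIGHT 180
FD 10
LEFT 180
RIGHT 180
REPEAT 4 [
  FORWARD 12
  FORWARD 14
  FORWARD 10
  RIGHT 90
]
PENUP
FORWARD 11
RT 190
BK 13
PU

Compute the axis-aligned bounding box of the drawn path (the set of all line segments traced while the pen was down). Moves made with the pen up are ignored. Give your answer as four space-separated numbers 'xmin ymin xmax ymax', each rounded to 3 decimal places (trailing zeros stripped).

Executing turtle program step by step:
Start: pos=(-8,-8), heading=180, pen down
FD 1: (-8,-8) -> (-9,-8) [heading=180, draw]
RT 180: heading 180 -> 0
FD 10: (-9,-8) -> (1,-8) [heading=0, draw]
LT 180: heading 0 -> 180
RT 180: heading 180 -> 0
REPEAT 4 [
  -- iteration 1/4 --
  FD 12: (1,-8) -> (13,-8) [heading=0, draw]
  FD 14: (13,-8) -> (27,-8) [heading=0, draw]
  FD 10: (27,-8) -> (37,-8) [heading=0, draw]
  RT 90: heading 0 -> 270
  -- iteration 2/4 --
  FD 12: (37,-8) -> (37,-20) [heading=270, draw]
  FD 14: (37,-20) -> (37,-34) [heading=270, draw]
  FD 10: (37,-34) -> (37,-44) [heading=270, draw]
  RT 90: heading 270 -> 180
  -- iteration 3/4 --
  FD 12: (37,-44) -> (25,-44) [heading=180, draw]
  FD 14: (25,-44) -> (11,-44) [heading=180, draw]
  FD 10: (11,-44) -> (1,-44) [heading=180, draw]
  RT 90: heading 180 -> 90
  -- iteration 4/4 --
  FD 12: (1,-44) -> (1,-32) [heading=90, draw]
  FD 14: (1,-32) -> (1,-18) [heading=90, draw]
  FD 10: (1,-18) -> (1,-8) [heading=90, draw]
  RT 90: heading 90 -> 0
]
PU: pen up
FD 11: (1,-8) -> (12,-8) [heading=0, move]
RT 190: heading 0 -> 170
BK 13: (12,-8) -> (24.803,-10.257) [heading=170, move]
PU: pen up
Final: pos=(24.803,-10.257), heading=170, 14 segment(s) drawn

Segment endpoints: x in {-9, -8, 1, 1, 1, 1, 11, 13, 25, 27, 37}, y in {-44, -34, -32, -20, -18, -8}
xmin=-9, ymin=-44, xmax=37, ymax=-8

Answer: -9 -44 37 -8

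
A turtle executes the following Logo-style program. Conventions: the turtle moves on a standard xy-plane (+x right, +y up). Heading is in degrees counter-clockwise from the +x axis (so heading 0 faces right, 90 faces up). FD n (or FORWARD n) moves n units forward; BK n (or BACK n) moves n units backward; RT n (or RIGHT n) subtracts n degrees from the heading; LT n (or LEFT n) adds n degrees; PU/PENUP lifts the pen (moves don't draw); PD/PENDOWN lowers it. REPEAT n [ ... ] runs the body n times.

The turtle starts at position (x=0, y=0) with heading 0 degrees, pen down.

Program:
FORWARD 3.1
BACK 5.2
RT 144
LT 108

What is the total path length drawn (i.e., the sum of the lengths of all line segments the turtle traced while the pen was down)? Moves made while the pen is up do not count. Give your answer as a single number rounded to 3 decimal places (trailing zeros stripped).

Answer: 8.3

Derivation:
Executing turtle program step by step:
Start: pos=(0,0), heading=0, pen down
FD 3.1: (0,0) -> (3.1,0) [heading=0, draw]
BK 5.2: (3.1,0) -> (-2.1,0) [heading=0, draw]
RT 144: heading 0 -> 216
LT 108: heading 216 -> 324
Final: pos=(-2.1,0), heading=324, 2 segment(s) drawn

Segment lengths:
  seg 1: (0,0) -> (3.1,0), length = 3.1
  seg 2: (3.1,0) -> (-2.1,0), length = 5.2
Total = 8.3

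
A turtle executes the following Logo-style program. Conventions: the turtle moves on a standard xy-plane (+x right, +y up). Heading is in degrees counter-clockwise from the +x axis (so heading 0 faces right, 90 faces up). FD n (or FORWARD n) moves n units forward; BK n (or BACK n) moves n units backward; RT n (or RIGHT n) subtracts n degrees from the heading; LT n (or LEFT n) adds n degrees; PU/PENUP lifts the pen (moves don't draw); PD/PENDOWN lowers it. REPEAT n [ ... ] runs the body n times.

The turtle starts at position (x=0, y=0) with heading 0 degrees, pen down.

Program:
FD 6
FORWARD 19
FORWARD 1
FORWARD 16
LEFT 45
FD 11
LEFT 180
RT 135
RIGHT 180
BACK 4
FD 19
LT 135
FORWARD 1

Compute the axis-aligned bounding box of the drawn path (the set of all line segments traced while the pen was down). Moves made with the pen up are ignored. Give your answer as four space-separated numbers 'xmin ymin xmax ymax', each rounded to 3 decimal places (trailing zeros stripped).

Executing turtle program step by step:
Start: pos=(0,0), heading=0, pen down
FD 6: (0,0) -> (6,0) [heading=0, draw]
FD 19: (6,0) -> (25,0) [heading=0, draw]
FD 1: (25,0) -> (26,0) [heading=0, draw]
FD 16: (26,0) -> (42,0) [heading=0, draw]
LT 45: heading 0 -> 45
FD 11: (42,0) -> (49.778,7.778) [heading=45, draw]
LT 180: heading 45 -> 225
RT 135: heading 225 -> 90
RT 180: heading 90 -> 270
BK 4: (49.778,7.778) -> (49.778,11.778) [heading=270, draw]
FD 19: (49.778,11.778) -> (49.778,-7.222) [heading=270, draw]
LT 135: heading 270 -> 45
FD 1: (49.778,-7.222) -> (50.485,-6.515) [heading=45, draw]
Final: pos=(50.485,-6.515), heading=45, 8 segment(s) drawn

Segment endpoints: x in {0, 6, 25, 26, 42, 49.778, 50.485}, y in {-7.222, -6.515, 0, 7.778, 11.778}
xmin=0, ymin=-7.222, xmax=50.485, ymax=11.778

Answer: 0 -7.222 50.485 11.778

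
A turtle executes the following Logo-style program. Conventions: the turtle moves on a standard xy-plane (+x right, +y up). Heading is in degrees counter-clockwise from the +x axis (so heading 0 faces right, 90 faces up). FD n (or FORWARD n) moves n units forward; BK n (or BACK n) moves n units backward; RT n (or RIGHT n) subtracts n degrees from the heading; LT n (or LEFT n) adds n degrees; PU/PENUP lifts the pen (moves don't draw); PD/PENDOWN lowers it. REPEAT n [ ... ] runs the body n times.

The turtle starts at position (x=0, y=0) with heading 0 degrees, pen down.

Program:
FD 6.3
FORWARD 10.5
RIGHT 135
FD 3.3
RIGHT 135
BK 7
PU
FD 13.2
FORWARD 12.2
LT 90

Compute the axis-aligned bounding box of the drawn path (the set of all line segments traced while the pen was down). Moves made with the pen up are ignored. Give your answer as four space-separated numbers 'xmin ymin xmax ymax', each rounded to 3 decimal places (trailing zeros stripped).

Answer: 0 -9.333 16.8 0

Derivation:
Executing turtle program step by step:
Start: pos=(0,0), heading=0, pen down
FD 6.3: (0,0) -> (6.3,0) [heading=0, draw]
FD 10.5: (6.3,0) -> (16.8,0) [heading=0, draw]
RT 135: heading 0 -> 225
FD 3.3: (16.8,0) -> (14.467,-2.333) [heading=225, draw]
RT 135: heading 225 -> 90
BK 7: (14.467,-2.333) -> (14.467,-9.333) [heading=90, draw]
PU: pen up
FD 13.2: (14.467,-9.333) -> (14.467,3.867) [heading=90, move]
FD 12.2: (14.467,3.867) -> (14.467,16.067) [heading=90, move]
LT 90: heading 90 -> 180
Final: pos=(14.467,16.067), heading=180, 4 segment(s) drawn

Segment endpoints: x in {0, 6.3, 14.467, 14.467, 16.8}, y in {-9.333, -2.333, 0}
xmin=0, ymin=-9.333, xmax=16.8, ymax=0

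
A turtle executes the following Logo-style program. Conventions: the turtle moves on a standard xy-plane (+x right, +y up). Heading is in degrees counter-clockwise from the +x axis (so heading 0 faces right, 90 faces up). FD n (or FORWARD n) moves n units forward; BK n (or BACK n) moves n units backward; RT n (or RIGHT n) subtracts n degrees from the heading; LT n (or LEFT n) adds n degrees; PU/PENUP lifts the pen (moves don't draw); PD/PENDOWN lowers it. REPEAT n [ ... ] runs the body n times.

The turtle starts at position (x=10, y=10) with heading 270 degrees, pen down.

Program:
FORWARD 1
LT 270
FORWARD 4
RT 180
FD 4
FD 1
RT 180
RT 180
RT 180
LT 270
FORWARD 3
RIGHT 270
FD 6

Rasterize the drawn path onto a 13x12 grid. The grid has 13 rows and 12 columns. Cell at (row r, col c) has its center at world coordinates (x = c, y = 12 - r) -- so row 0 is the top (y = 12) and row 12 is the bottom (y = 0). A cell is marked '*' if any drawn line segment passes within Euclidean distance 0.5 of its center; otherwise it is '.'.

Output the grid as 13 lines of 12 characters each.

Answer: .....*******
...........*
..........**
......******
............
............
............
............
............
............
............
............
............

Derivation:
Segment 0: (10,10) -> (10,9)
Segment 1: (10,9) -> (6,9)
Segment 2: (6,9) -> (10,9)
Segment 3: (10,9) -> (11,9)
Segment 4: (11,9) -> (11,12)
Segment 5: (11,12) -> (5,12)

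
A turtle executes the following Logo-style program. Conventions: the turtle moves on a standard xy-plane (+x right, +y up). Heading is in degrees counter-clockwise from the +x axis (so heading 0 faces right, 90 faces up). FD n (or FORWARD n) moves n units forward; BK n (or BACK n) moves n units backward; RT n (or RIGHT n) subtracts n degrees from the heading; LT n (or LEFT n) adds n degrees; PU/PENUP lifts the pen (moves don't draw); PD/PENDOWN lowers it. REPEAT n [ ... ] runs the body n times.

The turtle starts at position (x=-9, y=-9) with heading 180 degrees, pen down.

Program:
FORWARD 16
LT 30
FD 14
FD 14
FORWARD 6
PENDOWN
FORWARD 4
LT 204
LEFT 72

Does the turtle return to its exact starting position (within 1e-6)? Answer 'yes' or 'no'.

Answer: no

Derivation:
Executing turtle program step by step:
Start: pos=(-9,-9), heading=180, pen down
FD 16: (-9,-9) -> (-25,-9) [heading=180, draw]
LT 30: heading 180 -> 210
FD 14: (-25,-9) -> (-37.124,-16) [heading=210, draw]
FD 14: (-37.124,-16) -> (-49.249,-23) [heading=210, draw]
FD 6: (-49.249,-23) -> (-54.445,-26) [heading=210, draw]
PD: pen down
FD 4: (-54.445,-26) -> (-57.909,-28) [heading=210, draw]
LT 204: heading 210 -> 54
LT 72: heading 54 -> 126
Final: pos=(-57.909,-28), heading=126, 5 segment(s) drawn

Start position: (-9, -9)
Final position: (-57.909, -28)
Distance = 52.47; >= 1e-6 -> NOT closed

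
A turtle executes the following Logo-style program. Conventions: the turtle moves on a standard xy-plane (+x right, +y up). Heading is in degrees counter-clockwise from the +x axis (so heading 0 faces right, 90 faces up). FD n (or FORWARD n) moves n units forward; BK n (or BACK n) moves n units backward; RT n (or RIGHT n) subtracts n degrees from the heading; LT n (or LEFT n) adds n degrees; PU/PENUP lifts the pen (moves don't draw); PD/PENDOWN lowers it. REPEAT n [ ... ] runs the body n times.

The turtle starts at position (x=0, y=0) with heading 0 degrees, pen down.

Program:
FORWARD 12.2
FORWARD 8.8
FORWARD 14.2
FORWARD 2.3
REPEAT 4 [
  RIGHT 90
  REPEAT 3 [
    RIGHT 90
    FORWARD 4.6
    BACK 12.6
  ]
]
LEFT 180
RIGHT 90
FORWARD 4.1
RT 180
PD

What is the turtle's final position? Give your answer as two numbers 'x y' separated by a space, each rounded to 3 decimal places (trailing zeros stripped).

Answer: 37.5 -27.9

Derivation:
Executing turtle program step by step:
Start: pos=(0,0), heading=0, pen down
FD 12.2: (0,0) -> (12.2,0) [heading=0, draw]
FD 8.8: (12.2,0) -> (21,0) [heading=0, draw]
FD 14.2: (21,0) -> (35.2,0) [heading=0, draw]
FD 2.3: (35.2,0) -> (37.5,0) [heading=0, draw]
REPEAT 4 [
  -- iteration 1/4 --
  RT 90: heading 0 -> 270
  REPEAT 3 [
    -- iteration 1/3 --
    RT 90: heading 270 -> 180
    FD 4.6: (37.5,0) -> (32.9,0) [heading=180, draw]
    BK 12.6: (32.9,0) -> (45.5,0) [heading=180, draw]
    -- iteration 2/3 --
    RT 90: heading 180 -> 90
    FD 4.6: (45.5,0) -> (45.5,4.6) [heading=90, draw]
    BK 12.6: (45.5,4.6) -> (45.5,-8) [heading=90, draw]
    -- iteration 3/3 --
    RT 90: heading 90 -> 0
    FD 4.6: (45.5,-8) -> (50.1,-8) [heading=0, draw]
    BK 12.6: (50.1,-8) -> (37.5,-8) [heading=0, draw]
  ]
  -- iteration 2/4 --
  RT 90: heading 0 -> 270
  REPEAT 3 [
    -- iteration 1/3 --
    RT 90: heading 270 -> 180
    FD 4.6: (37.5,-8) -> (32.9,-8) [heading=180, draw]
    BK 12.6: (32.9,-8) -> (45.5,-8) [heading=180, draw]
    -- iteration 2/3 --
    RT 90: heading 180 -> 90
    FD 4.6: (45.5,-8) -> (45.5,-3.4) [heading=90, draw]
    BK 12.6: (45.5,-3.4) -> (45.5,-16) [heading=90, draw]
    -- iteration 3/3 --
    RT 90: heading 90 -> 0
    FD 4.6: (45.5,-16) -> (50.1,-16) [heading=0, draw]
    BK 12.6: (50.1,-16) -> (37.5,-16) [heading=0, draw]
  ]
  -- iteration 3/4 --
  RT 90: heading 0 -> 270
  REPEAT 3 [
    -- iteration 1/3 --
    RT 90: heading 270 -> 180
    FD 4.6: (37.5,-16) -> (32.9,-16) [heading=180, draw]
    BK 12.6: (32.9,-16) -> (45.5,-16) [heading=180, draw]
    -- iteration 2/3 --
    RT 90: heading 180 -> 90
    FD 4.6: (45.5,-16) -> (45.5,-11.4) [heading=90, draw]
    BK 12.6: (45.5,-11.4) -> (45.5,-24) [heading=90, draw]
    -- iteration 3/3 --
    RT 90: heading 90 -> 0
    FD 4.6: (45.5,-24) -> (50.1,-24) [heading=0, draw]
    BK 12.6: (50.1,-24) -> (37.5,-24) [heading=0, draw]
  ]
  -- iteration 4/4 --
  RT 90: heading 0 -> 270
  REPEAT 3 [
    -- iteration 1/3 --
    RT 90: heading 270 -> 180
    FD 4.6: (37.5,-24) -> (32.9,-24) [heading=180, draw]
    BK 12.6: (32.9,-24) -> (45.5,-24) [heading=180, draw]
    -- iteration 2/3 --
    RT 90: heading 180 -> 90
    FD 4.6: (45.5,-24) -> (45.5,-19.4) [heading=90, draw]
    BK 12.6: (45.5,-19.4) -> (45.5,-32) [heading=90, draw]
    -- iteration 3/3 --
    RT 90: heading 90 -> 0
    FD 4.6: (45.5,-32) -> (50.1,-32) [heading=0, draw]
    BK 12.6: (50.1,-32) -> (37.5,-32) [heading=0, draw]
  ]
]
LT 180: heading 0 -> 180
RT 90: heading 180 -> 90
FD 4.1: (37.5,-32) -> (37.5,-27.9) [heading=90, draw]
RT 180: heading 90 -> 270
PD: pen down
Final: pos=(37.5,-27.9), heading=270, 29 segment(s) drawn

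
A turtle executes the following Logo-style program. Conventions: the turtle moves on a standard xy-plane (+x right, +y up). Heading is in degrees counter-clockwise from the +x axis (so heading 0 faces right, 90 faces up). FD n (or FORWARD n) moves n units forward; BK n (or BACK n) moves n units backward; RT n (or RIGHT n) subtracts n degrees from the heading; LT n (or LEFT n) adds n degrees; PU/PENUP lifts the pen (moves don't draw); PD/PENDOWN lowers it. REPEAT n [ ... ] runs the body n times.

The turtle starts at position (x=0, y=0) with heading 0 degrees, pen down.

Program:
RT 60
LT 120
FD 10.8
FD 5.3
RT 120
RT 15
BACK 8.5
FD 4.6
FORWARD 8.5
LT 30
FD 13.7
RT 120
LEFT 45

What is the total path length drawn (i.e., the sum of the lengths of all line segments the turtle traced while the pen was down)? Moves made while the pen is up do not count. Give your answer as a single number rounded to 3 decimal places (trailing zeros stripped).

Answer: 51.4

Derivation:
Executing turtle program step by step:
Start: pos=(0,0), heading=0, pen down
RT 60: heading 0 -> 300
LT 120: heading 300 -> 60
FD 10.8: (0,0) -> (5.4,9.353) [heading=60, draw]
FD 5.3: (5.4,9.353) -> (8.05,13.943) [heading=60, draw]
RT 120: heading 60 -> 300
RT 15: heading 300 -> 285
BK 8.5: (8.05,13.943) -> (5.85,22.153) [heading=285, draw]
FD 4.6: (5.85,22.153) -> (7.041,17.71) [heading=285, draw]
FD 8.5: (7.041,17.71) -> (9.241,9.5) [heading=285, draw]
LT 30: heading 285 -> 315
FD 13.7: (9.241,9.5) -> (18.928,-0.188) [heading=315, draw]
RT 120: heading 315 -> 195
LT 45: heading 195 -> 240
Final: pos=(18.928,-0.188), heading=240, 6 segment(s) drawn

Segment lengths:
  seg 1: (0,0) -> (5.4,9.353), length = 10.8
  seg 2: (5.4,9.353) -> (8.05,13.943), length = 5.3
  seg 3: (8.05,13.943) -> (5.85,22.153), length = 8.5
  seg 4: (5.85,22.153) -> (7.041,17.71), length = 4.6
  seg 5: (7.041,17.71) -> (9.241,9.5), length = 8.5
  seg 6: (9.241,9.5) -> (18.928,-0.188), length = 13.7
Total = 51.4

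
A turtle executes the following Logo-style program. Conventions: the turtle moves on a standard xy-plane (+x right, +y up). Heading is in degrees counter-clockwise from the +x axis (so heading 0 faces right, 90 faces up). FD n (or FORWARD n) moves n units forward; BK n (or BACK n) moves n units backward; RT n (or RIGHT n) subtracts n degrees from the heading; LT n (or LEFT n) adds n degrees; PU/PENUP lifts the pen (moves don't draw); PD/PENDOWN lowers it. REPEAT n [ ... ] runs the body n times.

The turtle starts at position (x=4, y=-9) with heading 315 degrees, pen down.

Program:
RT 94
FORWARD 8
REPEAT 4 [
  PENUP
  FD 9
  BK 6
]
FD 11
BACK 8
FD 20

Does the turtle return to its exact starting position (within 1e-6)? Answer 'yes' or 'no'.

Answer: no

Derivation:
Executing turtle program step by step:
Start: pos=(4,-9), heading=315, pen down
RT 94: heading 315 -> 221
FD 8: (4,-9) -> (-2.038,-14.248) [heading=221, draw]
REPEAT 4 [
  -- iteration 1/4 --
  PU: pen up
  FD 9: (-2.038,-14.248) -> (-8.83,-20.153) [heading=221, move]
  BK 6: (-8.83,-20.153) -> (-4.302,-16.217) [heading=221, move]
  -- iteration 2/4 --
  PU: pen up
  FD 9: (-4.302,-16.217) -> (-11.094,-22.121) [heading=221, move]
  BK 6: (-11.094,-22.121) -> (-6.566,-18.185) [heading=221, move]
  -- iteration 3/4 --
  PU: pen up
  FD 9: (-6.566,-18.185) -> (-13.358,-24.089) [heading=221, move]
  BK 6: (-13.358,-24.089) -> (-8.83,-20.153) [heading=221, move]
  -- iteration 4/4 --
  PU: pen up
  FD 9: (-8.83,-20.153) -> (-15.622,-26.058) [heading=221, move]
  BK 6: (-15.622,-26.058) -> (-11.094,-22.121) [heading=221, move]
]
FD 11: (-11.094,-22.121) -> (-19.396,-29.338) [heading=221, move]
BK 8: (-19.396,-29.338) -> (-13.358,-24.089) [heading=221, move]
FD 20: (-13.358,-24.089) -> (-28.453,-37.211) [heading=221, move]
Final: pos=(-28.453,-37.211), heading=221, 1 segment(s) drawn

Start position: (4, -9)
Final position: (-28.453, -37.211)
Distance = 43; >= 1e-6 -> NOT closed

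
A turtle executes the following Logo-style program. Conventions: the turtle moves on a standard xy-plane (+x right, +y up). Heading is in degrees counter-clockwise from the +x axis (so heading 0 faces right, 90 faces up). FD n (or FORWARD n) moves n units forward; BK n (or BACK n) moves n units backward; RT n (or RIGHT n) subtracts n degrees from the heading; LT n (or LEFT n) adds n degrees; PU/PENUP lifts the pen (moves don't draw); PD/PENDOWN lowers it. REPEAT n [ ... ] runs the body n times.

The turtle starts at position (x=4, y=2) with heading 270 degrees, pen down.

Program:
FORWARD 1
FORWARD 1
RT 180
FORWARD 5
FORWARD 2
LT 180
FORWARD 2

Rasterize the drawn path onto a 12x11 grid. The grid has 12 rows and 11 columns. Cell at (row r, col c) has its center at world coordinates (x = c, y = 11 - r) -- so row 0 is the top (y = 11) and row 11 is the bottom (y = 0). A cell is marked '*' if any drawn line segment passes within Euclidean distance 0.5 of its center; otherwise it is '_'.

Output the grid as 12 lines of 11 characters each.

Segment 0: (4,2) -> (4,1)
Segment 1: (4,1) -> (4,0)
Segment 2: (4,0) -> (4,5)
Segment 3: (4,5) -> (4,7)
Segment 4: (4,7) -> (4,5)

Answer: ___________
___________
___________
___________
____*______
____*______
____*______
____*______
____*______
____*______
____*______
____*______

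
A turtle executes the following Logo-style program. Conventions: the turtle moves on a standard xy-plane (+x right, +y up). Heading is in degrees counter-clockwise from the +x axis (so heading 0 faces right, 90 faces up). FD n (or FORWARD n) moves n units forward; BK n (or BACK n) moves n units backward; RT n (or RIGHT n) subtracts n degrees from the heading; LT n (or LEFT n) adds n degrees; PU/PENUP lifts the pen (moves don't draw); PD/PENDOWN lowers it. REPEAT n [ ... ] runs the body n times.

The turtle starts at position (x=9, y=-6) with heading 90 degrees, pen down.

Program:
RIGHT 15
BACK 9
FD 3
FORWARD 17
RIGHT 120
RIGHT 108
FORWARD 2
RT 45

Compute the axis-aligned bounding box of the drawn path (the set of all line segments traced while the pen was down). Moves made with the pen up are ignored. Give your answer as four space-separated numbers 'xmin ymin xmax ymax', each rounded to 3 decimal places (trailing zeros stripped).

Answer: 6.671 -14.693 11.847 4.625

Derivation:
Executing turtle program step by step:
Start: pos=(9,-6), heading=90, pen down
RT 15: heading 90 -> 75
BK 9: (9,-6) -> (6.671,-14.693) [heading=75, draw]
FD 3: (6.671,-14.693) -> (7.447,-11.796) [heading=75, draw]
FD 17: (7.447,-11.796) -> (11.847,4.625) [heading=75, draw]
RT 120: heading 75 -> 315
RT 108: heading 315 -> 207
FD 2: (11.847,4.625) -> (10.065,3.717) [heading=207, draw]
RT 45: heading 207 -> 162
Final: pos=(10.065,3.717), heading=162, 4 segment(s) drawn

Segment endpoints: x in {6.671, 7.447, 9, 10.065, 11.847}, y in {-14.693, -11.796, -6, 3.717, 4.625}
xmin=6.671, ymin=-14.693, xmax=11.847, ymax=4.625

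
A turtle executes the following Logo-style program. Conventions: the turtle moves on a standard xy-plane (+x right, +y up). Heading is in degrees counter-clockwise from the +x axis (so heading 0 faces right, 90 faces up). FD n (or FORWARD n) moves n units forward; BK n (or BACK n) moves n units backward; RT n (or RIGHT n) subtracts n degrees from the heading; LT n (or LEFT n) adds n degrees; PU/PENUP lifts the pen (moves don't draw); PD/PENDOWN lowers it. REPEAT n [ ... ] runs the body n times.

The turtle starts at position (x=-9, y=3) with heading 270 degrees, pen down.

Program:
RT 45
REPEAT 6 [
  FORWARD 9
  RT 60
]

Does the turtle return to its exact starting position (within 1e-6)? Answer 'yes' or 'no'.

Executing turtle program step by step:
Start: pos=(-9,3), heading=270, pen down
RT 45: heading 270 -> 225
REPEAT 6 [
  -- iteration 1/6 --
  FD 9: (-9,3) -> (-15.364,-3.364) [heading=225, draw]
  RT 60: heading 225 -> 165
  -- iteration 2/6 --
  FD 9: (-15.364,-3.364) -> (-24.057,-1.035) [heading=165, draw]
  RT 60: heading 165 -> 105
  -- iteration 3/6 --
  FD 9: (-24.057,-1.035) -> (-26.387,7.659) [heading=105, draw]
  RT 60: heading 105 -> 45
  -- iteration 4/6 --
  FD 9: (-26.387,7.659) -> (-20.023,14.023) [heading=45, draw]
  RT 60: heading 45 -> 345
  -- iteration 5/6 --
  FD 9: (-20.023,14.023) -> (-11.329,11.693) [heading=345, draw]
  RT 60: heading 345 -> 285
  -- iteration 6/6 --
  FD 9: (-11.329,11.693) -> (-9,3) [heading=285, draw]
  RT 60: heading 285 -> 225
]
Final: pos=(-9,3), heading=225, 6 segment(s) drawn

Start position: (-9, 3)
Final position: (-9, 3)
Distance = 0; < 1e-6 -> CLOSED

Answer: yes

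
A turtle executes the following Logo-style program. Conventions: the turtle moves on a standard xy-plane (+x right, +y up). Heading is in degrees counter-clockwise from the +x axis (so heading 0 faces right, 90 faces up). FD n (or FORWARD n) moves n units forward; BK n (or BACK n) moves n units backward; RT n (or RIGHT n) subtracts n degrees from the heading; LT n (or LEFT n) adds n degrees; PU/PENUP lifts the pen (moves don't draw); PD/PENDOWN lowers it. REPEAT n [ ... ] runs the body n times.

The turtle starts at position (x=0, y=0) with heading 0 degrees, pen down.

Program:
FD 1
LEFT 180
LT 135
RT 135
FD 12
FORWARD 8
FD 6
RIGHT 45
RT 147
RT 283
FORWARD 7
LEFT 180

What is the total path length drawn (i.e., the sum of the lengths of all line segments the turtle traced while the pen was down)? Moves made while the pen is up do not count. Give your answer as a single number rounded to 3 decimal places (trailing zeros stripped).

Answer: 34

Derivation:
Executing turtle program step by step:
Start: pos=(0,0), heading=0, pen down
FD 1: (0,0) -> (1,0) [heading=0, draw]
LT 180: heading 0 -> 180
LT 135: heading 180 -> 315
RT 135: heading 315 -> 180
FD 12: (1,0) -> (-11,0) [heading=180, draw]
FD 8: (-11,0) -> (-19,0) [heading=180, draw]
FD 6: (-19,0) -> (-25,0) [heading=180, draw]
RT 45: heading 180 -> 135
RT 147: heading 135 -> 348
RT 283: heading 348 -> 65
FD 7: (-25,0) -> (-22.042,6.344) [heading=65, draw]
LT 180: heading 65 -> 245
Final: pos=(-22.042,6.344), heading=245, 5 segment(s) drawn

Segment lengths:
  seg 1: (0,0) -> (1,0), length = 1
  seg 2: (1,0) -> (-11,0), length = 12
  seg 3: (-11,0) -> (-19,0), length = 8
  seg 4: (-19,0) -> (-25,0), length = 6
  seg 5: (-25,0) -> (-22.042,6.344), length = 7
Total = 34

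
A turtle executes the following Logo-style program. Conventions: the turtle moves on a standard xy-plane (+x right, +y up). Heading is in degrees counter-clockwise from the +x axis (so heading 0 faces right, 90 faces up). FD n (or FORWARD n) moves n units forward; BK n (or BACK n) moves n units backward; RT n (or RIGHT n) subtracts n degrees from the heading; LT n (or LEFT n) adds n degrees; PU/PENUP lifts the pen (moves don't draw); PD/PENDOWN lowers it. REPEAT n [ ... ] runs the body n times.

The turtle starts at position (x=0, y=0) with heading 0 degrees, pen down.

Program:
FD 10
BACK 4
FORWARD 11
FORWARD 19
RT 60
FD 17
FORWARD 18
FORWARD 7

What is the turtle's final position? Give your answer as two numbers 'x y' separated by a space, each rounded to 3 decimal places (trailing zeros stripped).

Executing turtle program step by step:
Start: pos=(0,0), heading=0, pen down
FD 10: (0,0) -> (10,0) [heading=0, draw]
BK 4: (10,0) -> (6,0) [heading=0, draw]
FD 11: (6,0) -> (17,0) [heading=0, draw]
FD 19: (17,0) -> (36,0) [heading=0, draw]
RT 60: heading 0 -> 300
FD 17: (36,0) -> (44.5,-14.722) [heading=300, draw]
FD 18: (44.5,-14.722) -> (53.5,-30.311) [heading=300, draw]
FD 7: (53.5,-30.311) -> (57,-36.373) [heading=300, draw]
Final: pos=(57,-36.373), heading=300, 7 segment(s) drawn

Answer: 57 -36.373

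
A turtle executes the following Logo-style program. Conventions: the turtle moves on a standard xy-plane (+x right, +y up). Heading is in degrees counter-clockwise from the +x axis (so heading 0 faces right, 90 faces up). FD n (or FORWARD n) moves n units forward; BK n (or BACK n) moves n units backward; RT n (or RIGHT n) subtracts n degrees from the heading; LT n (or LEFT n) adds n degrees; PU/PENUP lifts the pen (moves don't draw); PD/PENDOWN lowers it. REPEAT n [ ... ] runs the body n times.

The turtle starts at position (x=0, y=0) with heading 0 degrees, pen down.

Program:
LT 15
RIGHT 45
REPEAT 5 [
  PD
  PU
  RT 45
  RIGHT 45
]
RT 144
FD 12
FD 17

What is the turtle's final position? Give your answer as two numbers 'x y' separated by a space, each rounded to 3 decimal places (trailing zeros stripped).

Executing turtle program step by step:
Start: pos=(0,0), heading=0, pen down
LT 15: heading 0 -> 15
RT 45: heading 15 -> 330
REPEAT 5 [
  -- iteration 1/5 --
  PD: pen down
  PU: pen up
  RT 45: heading 330 -> 285
  RT 45: heading 285 -> 240
  -- iteration 2/5 --
  PD: pen down
  PU: pen up
  RT 45: heading 240 -> 195
  RT 45: heading 195 -> 150
  -- iteration 3/5 --
  PD: pen down
  PU: pen up
  RT 45: heading 150 -> 105
  RT 45: heading 105 -> 60
  -- iteration 4/5 --
  PD: pen down
  PU: pen up
  RT 45: heading 60 -> 15
  RT 45: heading 15 -> 330
  -- iteration 5/5 --
  PD: pen down
  PU: pen up
  RT 45: heading 330 -> 285
  RT 45: heading 285 -> 240
]
RT 144: heading 240 -> 96
FD 12: (0,0) -> (-1.254,11.934) [heading=96, move]
FD 17: (-1.254,11.934) -> (-3.031,28.841) [heading=96, move]
Final: pos=(-3.031,28.841), heading=96, 0 segment(s) drawn

Answer: -3.031 28.841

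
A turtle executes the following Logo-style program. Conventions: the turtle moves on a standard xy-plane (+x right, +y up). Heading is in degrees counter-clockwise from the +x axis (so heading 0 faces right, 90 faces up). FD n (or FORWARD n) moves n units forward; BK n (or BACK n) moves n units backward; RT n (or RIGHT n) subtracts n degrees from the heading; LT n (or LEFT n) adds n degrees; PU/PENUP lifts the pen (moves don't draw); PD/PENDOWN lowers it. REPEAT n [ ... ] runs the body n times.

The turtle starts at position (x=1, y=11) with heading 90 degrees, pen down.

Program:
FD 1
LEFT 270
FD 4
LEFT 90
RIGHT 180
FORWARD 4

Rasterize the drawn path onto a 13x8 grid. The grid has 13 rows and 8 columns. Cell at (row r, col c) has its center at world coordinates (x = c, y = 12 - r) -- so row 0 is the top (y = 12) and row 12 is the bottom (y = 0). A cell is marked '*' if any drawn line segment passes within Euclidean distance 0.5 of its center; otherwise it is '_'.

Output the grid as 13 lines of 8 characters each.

Segment 0: (1,11) -> (1,12)
Segment 1: (1,12) -> (5,12)
Segment 2: (5,12) -> (5,8)

Answer: _*****__
_*___*__
_____*__
_____*__
_____*__
________
________
________
________
________
________
________
________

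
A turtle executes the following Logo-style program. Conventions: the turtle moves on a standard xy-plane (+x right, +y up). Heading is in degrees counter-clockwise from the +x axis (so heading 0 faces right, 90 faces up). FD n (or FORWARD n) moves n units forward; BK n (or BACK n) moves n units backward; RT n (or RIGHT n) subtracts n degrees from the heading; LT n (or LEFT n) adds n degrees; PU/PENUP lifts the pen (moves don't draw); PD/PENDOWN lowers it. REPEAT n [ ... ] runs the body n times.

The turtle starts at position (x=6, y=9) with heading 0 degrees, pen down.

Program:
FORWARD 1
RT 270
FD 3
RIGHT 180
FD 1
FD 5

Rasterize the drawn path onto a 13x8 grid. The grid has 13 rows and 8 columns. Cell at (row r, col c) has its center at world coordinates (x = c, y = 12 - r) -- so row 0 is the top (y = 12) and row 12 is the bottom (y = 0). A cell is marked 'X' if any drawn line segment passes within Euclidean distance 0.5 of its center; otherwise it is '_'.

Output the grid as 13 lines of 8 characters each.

Answer: _______X
_______X
_______X
______XX
_______X
_______X
_______X
________
________
________
________
________
________

Derivation:
Segment 0: (6,9) -> (7,9)
Segment 1: (7,9) -> (7,12)
Segment 2: (7,12) -> (7,11)
Segment 3: (7,11) -> (7,6)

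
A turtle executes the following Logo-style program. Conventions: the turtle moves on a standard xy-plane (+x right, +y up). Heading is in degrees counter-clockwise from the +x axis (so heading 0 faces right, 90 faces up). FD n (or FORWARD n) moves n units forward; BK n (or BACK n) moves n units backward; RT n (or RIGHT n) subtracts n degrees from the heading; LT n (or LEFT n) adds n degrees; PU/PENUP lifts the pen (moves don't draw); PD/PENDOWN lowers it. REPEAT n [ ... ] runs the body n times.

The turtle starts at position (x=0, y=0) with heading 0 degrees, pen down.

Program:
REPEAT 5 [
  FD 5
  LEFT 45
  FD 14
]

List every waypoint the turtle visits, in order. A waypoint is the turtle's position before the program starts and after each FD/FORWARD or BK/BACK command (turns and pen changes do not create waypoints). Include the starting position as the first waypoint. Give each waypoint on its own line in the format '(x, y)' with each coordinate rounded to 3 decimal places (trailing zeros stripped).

Answer: (0, 0)
(5, 0)
(14.899, 9.899)
(18.435, 13.435)
(18.435, 27.435)
(18.435, 32.435)
(8.536, 42.335)
(5, 45.87)
(-9, 45.87)
(-14, 45.87)
(-23.899, 35.971)

Derivation:
Executing turtle program step by step:
Start: pos=(0,0), heading=0, pen down
REPEAT 5 [
  -- iteration 1/5 --
  FD 5: (0,0) -> (5,0) [heading=0, draw]
  LT 45: heading 0 -> 45
  FD 14: (5,0) -> (14.899,9.899) [heading=45, draw]
  -- iteration 2/5 --
  FD 5: (14.899,9.899) -> (18.435,13.435) [heading=45, draw]
  LT 45: heading 45 -> 90
  FD 14: (18.435,13.435) -> (18.435,27.435) [heading=90, draw]
  -- iteration 3/5 --
  FD 5: (18.435,27.435) -> (18.435,32.435) [heading=90, draw]
  LT 45: heading 90 -> 135
  FD 14: (18.435,32.435) -> (8.536,42.335) [heading=135, draw]
  -- iteration 4/5 --
  FD 5: (8.536,42.335) -> (5,45.87) [heading=135, draw]
  LT 45: heading 135 -> 180
  FD 14: (5,45.87) -> (-9,45.87) [heading=180, draw]
  -- iteration 5/5 --
  FD 5: (-9,45.87) -> (-14,45.87) [heading=180, draw]
  LT 45: heading 180 -> 225
  FD 14: (-14,45.87) -> (-23.899,35.971) [heading=225, draw]
]
Final: pos=(-23.899,35.971), heading=225, 10 segment(s) drawn
Waypoints (11 total):
(0, 0)
(5, 0)
(14.899, 9.899)
(18.435, 13.435)
(18.435, 27.435)
(18.435, 32.435)
(8.536, 42.335)
(5, 45.87)
(-9, 45.87)
(-14, 45.87)
(-23.899, 35.971)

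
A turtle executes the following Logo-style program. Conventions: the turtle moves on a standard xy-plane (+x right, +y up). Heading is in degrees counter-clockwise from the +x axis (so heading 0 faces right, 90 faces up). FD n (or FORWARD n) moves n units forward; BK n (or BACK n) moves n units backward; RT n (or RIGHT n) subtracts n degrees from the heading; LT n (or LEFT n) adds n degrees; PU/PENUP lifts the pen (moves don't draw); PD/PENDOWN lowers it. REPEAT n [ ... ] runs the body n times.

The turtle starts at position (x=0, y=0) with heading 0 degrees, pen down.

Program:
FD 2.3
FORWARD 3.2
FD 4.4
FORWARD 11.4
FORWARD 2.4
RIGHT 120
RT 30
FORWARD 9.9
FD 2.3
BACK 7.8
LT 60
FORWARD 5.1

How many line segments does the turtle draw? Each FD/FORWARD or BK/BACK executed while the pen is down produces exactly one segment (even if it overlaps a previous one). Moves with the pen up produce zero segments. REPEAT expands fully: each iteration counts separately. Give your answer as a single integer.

Executing turtle program step by step:
Start: pos=(0,0), heading=0, pen down
FD 2.3: (0,0) -> (2.3,0) [heading=0, draw]
FD 3.2: (2.3,0) -> (5.5,0) [heading=0, draw]
FD 4.4: (5.5,0) -> (9.9,0) [heading=0, draw]
FD 11.4: (9.9,0) -> (21.3,0) [heading=0, draw]
FD 2.4: (21.3,0) -> (23.7,0) [heading=0, draw]
RT 120: heading 0 -> 240
RT 30: heading 240 -> 210
FD 9.9: (23.7,0) -> (15.126,-4.95) [heading=210, draw]
FD 2.3: (15.126,-4.95) -> (13.134,-6.1) [heading=210, draw]
BK 7.8: (13.134,-6.1) -> (19.889,-2.2) [heading=210, draw]
LT 60: heading 210 -> 270
FD 5.1: (19.889,-2.2) -> (19.889,-7.3) [heading=270, draw]
Final: pos=(19.889,-7.3), heading=270, 9 segment(s) drawn
Segments drawn: 9

Answer: 9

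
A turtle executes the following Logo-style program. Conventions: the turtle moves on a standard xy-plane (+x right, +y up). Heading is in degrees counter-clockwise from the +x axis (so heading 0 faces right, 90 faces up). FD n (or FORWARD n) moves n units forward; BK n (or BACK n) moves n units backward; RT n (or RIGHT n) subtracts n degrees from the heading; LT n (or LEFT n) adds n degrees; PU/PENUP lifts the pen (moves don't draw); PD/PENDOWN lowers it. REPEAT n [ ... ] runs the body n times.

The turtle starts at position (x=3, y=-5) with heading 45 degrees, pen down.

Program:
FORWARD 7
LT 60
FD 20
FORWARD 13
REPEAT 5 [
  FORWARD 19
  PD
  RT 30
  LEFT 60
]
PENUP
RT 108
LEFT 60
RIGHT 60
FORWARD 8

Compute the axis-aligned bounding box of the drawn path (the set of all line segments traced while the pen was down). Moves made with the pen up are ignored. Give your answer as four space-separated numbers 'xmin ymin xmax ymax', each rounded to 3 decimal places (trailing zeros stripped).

Answer: -69.084 -5 7.95 68.53

Derivation:
Executing turtle program step by step:
Start: pos=(3,-5), heading=45, pen down
FD 7: (3,-5) -> (7.95,-0.05) [heading=45, draw]
LT 60: heading 45 -> 105
FD 20: (7.95,-0.05) -> (2.773,19.268) [heading=105, draw]
FD 13: (2.773,19.268) -> (-0.591,31.825) [heading=105, draw]
REPEAT 5 [
  -- iteration 1/5 --
  FD 19: (-0.591,31.825) -> (-5.509,50.178) [heading=105, draw]
  PD: pen down
  RT 30: heading 105 -> 75
  LT 60: heading 75 -> 135
  -- iteration 2/5 --
  FD 19: (-5.509,50.178) -> (-18.944,63.613) [heading=135, draw]
  PD: pen down
  RT 30: heading 135 -> 105
  LT 60: heading 105 -> 165
  -- iteration 3/5 --
  FD 19: (-18.944,63.613) -> (-37.296,68.53) [heading=165, draw]
  PD: pen down
  RT 30: heading 165 -> 135
  LT 60: heading 135 -> 195
  -- iteration 4/5 --
  FD 19: (-37.296,68.53) -> (-55.649,63.613) [heading=195, draw]
  PD: pen down
  RT 30: heading 195 -> 165
  LT 60: heading 165 -> 225
  -- iteration 5/5 --
  FD 19: (-55.649,63.613) -> (-69.084,50.178) [heading=225, draw]
  PD: pen down
  RT 30: heading 225 -> 195
  LT 60: heading 195 -> 255
]
PU: pen up
RT 108: heading 255 -> 147
LT 60: heading 147 -> 207
RT 60: heading 207 -> 147
FD 8: (-69.084,50.178) -> (-75.793,54.535) [heading=147, move]
Final: pos=(-75.793,54.535), heading=147, 8 segment(s) drawn

Segment endpoints: x in {-69.084, -55.649, -37.296, -18.944, -5.509, -0.591, 2.773, 3, 7.95}, y in {-5, -0.05, 19.268, 31.825, 50.178, 50.178, 63.613, 68.53}
xmin=-69.084, ymin=-5, xmax=7.95, ymax=68.53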